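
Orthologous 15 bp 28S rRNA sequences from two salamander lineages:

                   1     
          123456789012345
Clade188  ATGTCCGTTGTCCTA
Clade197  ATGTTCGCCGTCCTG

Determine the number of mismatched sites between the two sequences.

4

Mismatches occur at site 5 (C→T), site 8 (T→C), site 9 (T→C), site 15 (A→G).
That gives 4 mismatches out of 15 aligned sites, so the Hamming distance is 4.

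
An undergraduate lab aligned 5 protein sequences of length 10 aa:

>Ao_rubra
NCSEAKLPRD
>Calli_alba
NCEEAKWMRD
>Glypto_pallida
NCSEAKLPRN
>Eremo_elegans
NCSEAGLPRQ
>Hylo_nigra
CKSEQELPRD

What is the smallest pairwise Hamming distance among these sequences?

1

Pairwise Hamming distances:
  Ao_rubra vs Calli_alba: 3
  Ao_rubra vs Glypto_pallida: 1
  Ao_rubra vs Eremo_elegans: 2
  Ao_rubra vs Hylo_nigra: 4
  Calli_alba vs Glypto_pallida: 4
  Calli_alba vs Eremo_elegans: 5
  Calli_alba vs Hylo_nigra: 7
  Glypto_pallida vs Eremo_elegans: 2
  Glypto_pallida vs Hylo_nigra: 5
  Eremo_elegans vs Hylo_nigra: 5
The smallest is 1, between Ao_rubra and Glypto_pallida.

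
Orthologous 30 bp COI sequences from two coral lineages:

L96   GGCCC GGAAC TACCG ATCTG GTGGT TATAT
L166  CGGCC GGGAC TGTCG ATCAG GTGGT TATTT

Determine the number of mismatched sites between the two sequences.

7

The sequences differ at positions 1 (G/C), 3 (C/G), 8 (A/G), 12 (A/G), 13 (C/T), 19 (T/A), 29 (A/T).
That gives 7 mismatches out of 30 aligned sites, so the Hamming distance is 7.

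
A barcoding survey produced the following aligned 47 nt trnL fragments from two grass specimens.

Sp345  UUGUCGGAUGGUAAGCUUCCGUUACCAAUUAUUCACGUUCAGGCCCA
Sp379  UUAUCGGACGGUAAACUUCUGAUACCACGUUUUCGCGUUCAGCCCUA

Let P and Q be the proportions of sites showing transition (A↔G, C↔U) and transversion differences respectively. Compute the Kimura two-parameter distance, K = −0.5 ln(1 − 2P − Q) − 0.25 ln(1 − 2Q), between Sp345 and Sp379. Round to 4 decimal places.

0.2843

The sequences differ at positions 3 (G/A, transition), 9 (U/C, transition), 15 (G/A, transition), 20 (C/U, transition), 22 (U/A, transversion), 28 (A/C, transversion), 29 (U/G, transversion), 31 (A/U, transversion), 35 (A/G, transition), 43 (G/C, transversion), 46 (C/U, transition).
Of the 11 differences, 6 transitions and 5 transversions over 47 sites: P = 6/47 = 0.127660, Q = 5/47 = 0.106383.
d = −0.5·ln(0.638297) − 0.25·ln(0.787234) = −0.5·(-0.448952) − 0.25·(-0.239230) = 0.2843.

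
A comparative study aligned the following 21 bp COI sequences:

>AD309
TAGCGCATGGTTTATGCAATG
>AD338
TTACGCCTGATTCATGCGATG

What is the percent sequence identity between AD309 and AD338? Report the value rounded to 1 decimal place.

The sequences differ at positions 2 (A/T), 3 (G/A), 7 (A/C), 10 (G/A), 13 (T/C), 18 (A/G).
15 of the 21 sites match, so the percent identity is 15/21 × 100 = 71.4%.

71.4%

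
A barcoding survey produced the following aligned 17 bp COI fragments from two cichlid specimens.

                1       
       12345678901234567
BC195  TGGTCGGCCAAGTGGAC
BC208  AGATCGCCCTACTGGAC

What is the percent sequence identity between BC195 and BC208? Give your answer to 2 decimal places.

Mismatches occur at site 1 (T/A), site 3 (G/A), site 7 (G/C), site 10 (A/T), site 12 (G/C).
12 of the 17 sites match, so the percent identity is 12/17 × 100 = 70.59%.

70.59%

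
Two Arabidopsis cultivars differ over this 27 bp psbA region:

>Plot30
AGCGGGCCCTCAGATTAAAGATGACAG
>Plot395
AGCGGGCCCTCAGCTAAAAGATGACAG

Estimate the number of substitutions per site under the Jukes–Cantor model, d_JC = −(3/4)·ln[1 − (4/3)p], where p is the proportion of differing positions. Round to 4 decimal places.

Mismatches occur at site 14 (A→C), site 16 (T→A).
p = 2/27 = 0.074074.
d = −0.75 · ln(1 − (4/3)·0.074074) = −0.75 · ln(0.901235) = −0.75 · (-0.103989) = 0.0780.

0.0780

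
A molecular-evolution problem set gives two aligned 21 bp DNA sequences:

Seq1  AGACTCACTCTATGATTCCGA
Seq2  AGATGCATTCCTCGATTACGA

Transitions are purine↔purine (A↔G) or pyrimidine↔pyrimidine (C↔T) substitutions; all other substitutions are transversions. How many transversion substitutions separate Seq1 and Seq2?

3

Differing sites — 4:C/T (Ti); 5:T/G (Tv); 8:C/T (Ti); 11:T/C (Ti); 12:A/T (Tv); 13:T/C (Ti); 18:C/A (Tv).
Of the 7 differences, 4 transitions and 3 transversions, so the answer is 3.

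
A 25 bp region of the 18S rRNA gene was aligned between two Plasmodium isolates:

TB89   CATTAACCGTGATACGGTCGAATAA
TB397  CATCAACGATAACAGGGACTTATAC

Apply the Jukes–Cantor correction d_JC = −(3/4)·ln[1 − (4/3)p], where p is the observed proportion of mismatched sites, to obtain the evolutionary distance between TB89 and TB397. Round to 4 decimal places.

0.5716

The sequences differ at positions 4 (T/C), 8 (C/G), 9 (G/A), 11 (G/A), 13 (T/C), 15 (C/G), 18 (T/A), 20 (G/T), 21 (A/T), 25 (A/C).
p = 10/25 = 0.400000.
d = −0.75 · ln(1 − (4/3)·0.400000) = −0.75 · ln(0.466667) = −0.75 · (-0.762139) = 0.5716.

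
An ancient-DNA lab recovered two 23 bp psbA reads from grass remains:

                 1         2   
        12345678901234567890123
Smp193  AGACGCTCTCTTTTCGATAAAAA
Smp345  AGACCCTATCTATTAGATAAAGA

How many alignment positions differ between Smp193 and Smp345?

5

Differing sites — 5:G/C; 8:C/A; 12:T/A; 15:C/A; 22:A/G.
That gives 5 mismatches out of 23 aligned sites, so the Hamming distance is 5.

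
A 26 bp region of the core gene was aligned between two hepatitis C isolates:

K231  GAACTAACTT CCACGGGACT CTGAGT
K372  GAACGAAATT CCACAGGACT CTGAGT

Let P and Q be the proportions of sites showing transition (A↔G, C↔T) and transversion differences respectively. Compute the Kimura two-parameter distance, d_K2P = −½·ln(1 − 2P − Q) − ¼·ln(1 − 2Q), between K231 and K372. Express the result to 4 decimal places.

0.1253

Differing sites — 5:T/G (Tv); 8:C/A (Tv); 15:G/A (Ti).
Of the 3 differences, 1 transition and 2 transversions over 26 sites: P = 1/26 = 0.038462, Q = 2/26 = 0.076923.
d = −0.5·ln(0.846153) − 0.25·ln(0.846154) = −0.5·(-0.167055) − 0.25·(-0.167054) = 0.1253.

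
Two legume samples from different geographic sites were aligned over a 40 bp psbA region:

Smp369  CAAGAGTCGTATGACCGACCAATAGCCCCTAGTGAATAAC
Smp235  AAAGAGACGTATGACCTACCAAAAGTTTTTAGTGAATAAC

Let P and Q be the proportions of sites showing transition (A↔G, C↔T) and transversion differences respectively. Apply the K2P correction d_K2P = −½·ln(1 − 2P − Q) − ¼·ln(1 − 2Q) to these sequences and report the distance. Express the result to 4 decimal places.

0.2341

The sequences differ at positions 1 (C/A, transversion), 7 (T/A, transversion), 17 (G/T, transversion), 23 (T/A, transversion), 26 (C/T, transition), 27 (C/T, transition), 28 (C/T, transition), 29 (C/T, transition).
Of the 8 differences, 4 transitions and 4 transversions over 40 sites: P = 4/40 = 0.100000, Q = 4/40 = 0.100000.
d = −0.5·ln(0.700000) − 0.25·ln(0.800000) = −0.5·(-0.356675) − 0.25·(-0.223144) = 0.2341.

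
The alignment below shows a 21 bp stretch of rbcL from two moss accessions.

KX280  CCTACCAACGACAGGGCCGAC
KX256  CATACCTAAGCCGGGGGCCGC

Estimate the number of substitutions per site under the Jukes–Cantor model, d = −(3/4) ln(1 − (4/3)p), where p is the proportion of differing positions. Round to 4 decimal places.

The sequences differ at positions 2 (C/A), 7 (A/T), 9 (C/A), 11 (A/C), 13 (A/G), 17 (C/G), 19 (G/C), 20 (A/G).
p = 8/21 = 0.380952.
d = −0.75 · ln(1 − (4/3)·0.380952) = −0.75 · ln(0.492064) = −0.75 · (-0.709146) = 0.5319.

0.5319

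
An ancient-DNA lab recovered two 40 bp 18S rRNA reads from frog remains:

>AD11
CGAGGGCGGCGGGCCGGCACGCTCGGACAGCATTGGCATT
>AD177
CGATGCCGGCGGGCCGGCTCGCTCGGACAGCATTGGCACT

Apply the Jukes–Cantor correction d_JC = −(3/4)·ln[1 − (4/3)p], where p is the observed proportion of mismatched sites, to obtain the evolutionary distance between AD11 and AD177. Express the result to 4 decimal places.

0.1073

Differing sites — 4:G/T; 6:G/C; 19:A/T; 39:T/C.
p = 4/40 = 0.100000.
d = −0.75 · ln(1 − (4/3)·0.100000) = −0.75 · ln(0.866667) = −0.75 · (-0.143100) = 0.1073.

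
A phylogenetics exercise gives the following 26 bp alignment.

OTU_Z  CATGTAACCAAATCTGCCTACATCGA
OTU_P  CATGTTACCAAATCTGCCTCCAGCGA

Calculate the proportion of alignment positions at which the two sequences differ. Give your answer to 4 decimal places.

0.1154

Differing sites — 6:A/T; 20:A/C; 23:T/G.
There are 3 differences over 26 sites, so p = 3/26 = 0.1154.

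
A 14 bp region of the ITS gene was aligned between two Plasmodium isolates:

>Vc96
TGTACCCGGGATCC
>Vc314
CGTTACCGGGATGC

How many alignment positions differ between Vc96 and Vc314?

4

Mismatches occur at site 1 (T/C), site 4 (A/T), site 5 (C/A), site 13 (C/G).
That gives 4 mismatches out of 14 aligned sites, so the Hamming distance is 4.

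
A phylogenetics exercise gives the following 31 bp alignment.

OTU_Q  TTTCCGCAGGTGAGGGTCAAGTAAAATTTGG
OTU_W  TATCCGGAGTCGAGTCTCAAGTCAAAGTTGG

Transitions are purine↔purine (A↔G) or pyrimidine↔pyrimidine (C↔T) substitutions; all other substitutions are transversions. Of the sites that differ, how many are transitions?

1

Mismatches occur at site 2 (T/A, transversion), site 7 (C/G, transversion), site 10 (G/T, transversion), site 11 (T/C, transition), site 15 (G/T, transversion), site 16 (G/C, transversion), site 23 (A/C, transversion), site 27 (T/G, transversion).
Of the 8 differences, 1 transition and 7 transversions, so the answer is 1.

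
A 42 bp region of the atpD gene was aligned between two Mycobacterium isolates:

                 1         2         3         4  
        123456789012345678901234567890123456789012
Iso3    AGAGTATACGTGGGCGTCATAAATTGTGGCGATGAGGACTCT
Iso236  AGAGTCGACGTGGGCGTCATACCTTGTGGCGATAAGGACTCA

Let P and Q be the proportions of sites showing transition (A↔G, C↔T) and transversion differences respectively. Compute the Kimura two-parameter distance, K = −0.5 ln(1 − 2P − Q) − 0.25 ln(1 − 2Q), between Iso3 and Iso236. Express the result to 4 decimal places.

0.1591

Differing sites — 6:A/C (Tv); 7:T/G (Tv); 22:A/C (Tv); 23:A/C (Tv); 34:G/A (Ti); 42:T/A (Tv).
Of the 6 differences, 1 transition and 5 transversions over 42 sites: P = 1/42 = 0.023810, Q = 5/42 = 0.119048.
d = −0.5·ln(0.833332) − 0.25·ln(0.761904) = −0.5·(-0.182323) − 0.25·(-0.271935) = 0.1591.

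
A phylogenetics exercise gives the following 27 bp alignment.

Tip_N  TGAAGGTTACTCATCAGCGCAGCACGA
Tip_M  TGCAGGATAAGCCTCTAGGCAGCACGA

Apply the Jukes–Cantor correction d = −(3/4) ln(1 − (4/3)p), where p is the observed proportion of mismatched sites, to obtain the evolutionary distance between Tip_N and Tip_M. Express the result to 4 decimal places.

Mismatches occur at site 3 (A→C), site 7 (T→A), site 10 (C→A), site 11 (T→G), site 13 (A→C), site 16 (A→T), site 17 (G→A), site 18 (C→G).
p = 8/27 = 0.296296.
d = −0.75 · ln(1 − (4/3)·0.296296) = −0.75 · ln(0.604939) = −0.75 · (-0.502628) = 0.3770.

0.3770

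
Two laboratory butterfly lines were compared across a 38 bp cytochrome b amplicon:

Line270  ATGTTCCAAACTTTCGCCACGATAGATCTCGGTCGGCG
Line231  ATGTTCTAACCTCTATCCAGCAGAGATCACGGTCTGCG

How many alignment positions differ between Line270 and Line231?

10

Differing sites — 7:C/T; 10:A/C; 13:T/C; 15:C/A; 16:G/T; 20:C/G; 21:G/C; 23:T/G; 29:T/A; 35:G/T.
That gives 10 mismatches out of 38 aligned sites, so the Hamming distance is 10.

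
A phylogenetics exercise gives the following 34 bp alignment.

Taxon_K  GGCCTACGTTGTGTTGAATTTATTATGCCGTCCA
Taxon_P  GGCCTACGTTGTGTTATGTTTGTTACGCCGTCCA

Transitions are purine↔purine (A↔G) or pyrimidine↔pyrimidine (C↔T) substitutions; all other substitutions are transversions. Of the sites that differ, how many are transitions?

4

The sequences differ at positions 16 (G/A, transition), 17 (A/T, transversion), 18 (A/G, transition), 22 (A/G, transition), 26 (T/C, transition).
Of the 5 differences, 4 transitions and 1 transversion, so the answer is 4.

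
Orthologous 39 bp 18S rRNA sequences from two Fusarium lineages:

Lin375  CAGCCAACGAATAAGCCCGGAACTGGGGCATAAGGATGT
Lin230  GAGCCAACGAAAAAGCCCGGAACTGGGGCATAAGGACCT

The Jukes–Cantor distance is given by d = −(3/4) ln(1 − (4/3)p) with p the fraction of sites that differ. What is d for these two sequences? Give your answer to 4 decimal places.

0.1103

Mismatches occur at site 1 (C→G), site 12 (T→A), site 37 (T→C), site 38 (G→C).
p = 4/39 = 0.102564.
d = −0.75 · ln(1 − (4/3)·0.102564) = −0.75 · ln(0.863248) = −0.75 · (-0.147053) = 0.1103.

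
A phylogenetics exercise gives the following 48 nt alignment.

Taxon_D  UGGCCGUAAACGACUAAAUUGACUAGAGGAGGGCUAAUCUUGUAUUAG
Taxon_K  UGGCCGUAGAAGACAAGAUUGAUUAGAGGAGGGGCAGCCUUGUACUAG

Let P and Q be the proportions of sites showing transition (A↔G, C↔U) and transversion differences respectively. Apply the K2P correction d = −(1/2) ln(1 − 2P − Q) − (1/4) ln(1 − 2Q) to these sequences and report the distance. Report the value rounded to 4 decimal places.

0.2520

The sequences differ at positions 9 (A/G, transition), 11 (C/A, transversion), 15 (U/A, transversion), 17 (A/G, transition), 23 (C/U, transition), 34 (C/G, transversion), 35 (U/C, transition), 37 (A/G, transition), 38 (U/C, transition), 45 (U/C, transition).
Of the 10 differences, 7 transitions and 3 transversions over 48 sites: P = 7/48 = 0.145833, Q = 3/48 = 0.062500.
d = −0.5·ln(0.645834) − 0.25·ln(0.875000) = −0.5·(-0.437213) − 0.25·(-0.133531) = 0.2520.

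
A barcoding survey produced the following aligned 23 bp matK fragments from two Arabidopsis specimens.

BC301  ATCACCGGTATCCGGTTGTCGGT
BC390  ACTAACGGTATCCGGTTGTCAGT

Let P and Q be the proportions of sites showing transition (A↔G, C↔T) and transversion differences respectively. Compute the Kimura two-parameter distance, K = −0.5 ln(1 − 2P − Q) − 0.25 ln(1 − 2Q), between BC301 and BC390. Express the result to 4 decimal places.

The sequences differ at positions 2 (T/C, transition), 3 (C/T, transition), 5 (C/A, transversion), 21 (G/A, transition).
Of the 4 differences, 3 transitions and 1 transversion over 23 sites: P = 3/23 = 0.130435, Q = 1/23 = 0.043478.
d = −0.5·ln(0.695652) − 0.25·ln(0.913044) = −0.5·(-0.362906) − 0.25·(-0.090971) = 0.2042.

0.2042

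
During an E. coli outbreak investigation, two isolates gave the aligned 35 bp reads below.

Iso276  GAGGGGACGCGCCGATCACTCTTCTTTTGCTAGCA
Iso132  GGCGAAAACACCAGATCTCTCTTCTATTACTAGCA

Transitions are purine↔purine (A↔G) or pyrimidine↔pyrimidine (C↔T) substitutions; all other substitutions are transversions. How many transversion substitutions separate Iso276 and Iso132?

8

Differing sites — 2:A/G (Ti); 3:G/C (Tv); 5:G/A (Ti); 6:G/A (Ti); 8:C/A (Tv); 9:G/C (Tv); 10:C/A (Tv); 11:G/C (Tv); 13:C/A (Tv); 18:A/T (Tv); 26:T/A (Tv); 29:G/A (Ti).
Of the 12 differences, 4 transitions and 8 transversions, so the answer is 8.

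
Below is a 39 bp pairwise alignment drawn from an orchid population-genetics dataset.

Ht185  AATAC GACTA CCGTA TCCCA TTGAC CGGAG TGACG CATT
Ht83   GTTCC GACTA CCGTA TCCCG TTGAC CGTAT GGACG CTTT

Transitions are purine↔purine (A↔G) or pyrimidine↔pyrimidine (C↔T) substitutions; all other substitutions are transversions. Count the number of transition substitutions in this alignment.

2

Differing sites — 1:A/G (Ti); 2:A/T (Tv); 4:A/C (Tv); 20:A/G (Ti); 28:G/T (Tv); 30:G/T (Tv); 31:T/G (Tv); 37:A/T (Tv).
Of the 8 differences, 2 transitions and 6 transversions, so the answer is 2.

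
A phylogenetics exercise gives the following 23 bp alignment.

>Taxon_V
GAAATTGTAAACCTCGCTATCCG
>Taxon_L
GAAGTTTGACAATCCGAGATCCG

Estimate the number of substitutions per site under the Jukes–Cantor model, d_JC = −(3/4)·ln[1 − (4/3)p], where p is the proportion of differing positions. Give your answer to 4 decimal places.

Differing sites — 4:A/G; 7:G/T; 8:T/G; 10:A/C; 12:C/A; 13:C/T; 14:T/C; 17:C/A; 18:T/G.
p = 9/23 = 0.391304.
d = −0.75 · ln(1 − (4/3)·0.391304) = −0.75 · ln(0.478261) = −0.75 · (-0.737599) = 0.5532.

0.5532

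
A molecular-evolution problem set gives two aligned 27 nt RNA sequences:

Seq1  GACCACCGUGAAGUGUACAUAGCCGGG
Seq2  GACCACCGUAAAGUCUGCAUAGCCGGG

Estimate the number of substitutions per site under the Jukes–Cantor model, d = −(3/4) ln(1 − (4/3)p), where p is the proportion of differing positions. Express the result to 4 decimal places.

0.1203

Differing sites — 10:G/A; 15:G/C; 17:A/G.
p = 3/27 = 0.111111.
d = −0.75 · ln(1 − (4/3)·0.111111) = −0.75 · ln(0.851852) = −0.75 · (-0.160342) = 0.1203.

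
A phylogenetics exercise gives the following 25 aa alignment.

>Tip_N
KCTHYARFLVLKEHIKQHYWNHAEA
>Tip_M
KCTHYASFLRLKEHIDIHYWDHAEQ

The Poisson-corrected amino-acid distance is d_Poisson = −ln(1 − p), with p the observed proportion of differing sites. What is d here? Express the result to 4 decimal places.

The sequences differ at positions 7 (R/S), 10 (V/R), 16 (K/D), 17 (Q/I), 21 (N/D), 25 (A/Q).
p = 6/25 = 0.240000.
d = −ln(1 − 0.240000) = −ln(0.760000) = 0.2744.

0.2744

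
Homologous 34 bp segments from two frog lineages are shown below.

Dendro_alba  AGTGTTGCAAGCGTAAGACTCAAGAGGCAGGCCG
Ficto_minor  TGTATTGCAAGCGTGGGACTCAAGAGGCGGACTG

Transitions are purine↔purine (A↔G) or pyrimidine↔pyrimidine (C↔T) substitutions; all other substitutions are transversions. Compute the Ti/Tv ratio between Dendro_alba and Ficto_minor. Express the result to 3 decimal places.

Mismatches occur at site 1 (A→T, transversion), site 4 (G→A, transition), site 15 (A→G, transition), site 16 (A→G, transition), site 29 (A→G, transition), site 31 (G→A, transition), site 33 (C→T, transition).
Of the 7 differences, 6 transitions and 1 transversion, so Ti/Tv = 6/1 = 6.000.

6.000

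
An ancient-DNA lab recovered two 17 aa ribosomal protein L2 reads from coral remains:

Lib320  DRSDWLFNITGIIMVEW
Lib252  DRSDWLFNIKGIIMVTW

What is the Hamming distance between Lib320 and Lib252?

Differing sites — 10:T/K; 16:E/T.
That gives 2 mismatches out of 17 aligned sites, so the Hamming distance is 2.

2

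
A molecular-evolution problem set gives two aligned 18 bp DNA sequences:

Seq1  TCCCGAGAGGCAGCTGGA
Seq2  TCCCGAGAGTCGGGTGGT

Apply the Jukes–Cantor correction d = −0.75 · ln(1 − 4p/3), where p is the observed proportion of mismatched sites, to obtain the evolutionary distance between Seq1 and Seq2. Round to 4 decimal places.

Differing sites — 10:G/T; 12:A/G; 14:C/G; 18:A/T.
p = 4/18 = 0.222222.
d = −0.75 · ln(1 − (4/3)·0.222222) = −0.75 · ln(0.703704) = −0.75 · (-0.351397) = 0.2635.

0.2635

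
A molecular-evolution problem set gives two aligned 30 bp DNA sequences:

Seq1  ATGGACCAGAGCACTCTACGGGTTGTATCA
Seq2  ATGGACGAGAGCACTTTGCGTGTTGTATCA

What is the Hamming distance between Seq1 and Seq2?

4

Differing sites — 7:C/G; 16:C/T; 18:A/G; 21:G/T.
That gives 4 mismatches out of 30 aligned sites, so the Hamming distance is 4.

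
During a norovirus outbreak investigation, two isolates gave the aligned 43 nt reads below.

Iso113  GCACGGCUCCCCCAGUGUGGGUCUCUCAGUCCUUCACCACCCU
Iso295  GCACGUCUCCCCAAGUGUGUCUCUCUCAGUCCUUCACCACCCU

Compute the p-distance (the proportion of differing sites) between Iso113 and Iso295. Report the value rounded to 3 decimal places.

0.093

Mismatches occur at site 6 (G/U), site 13 (C/A), site 20 (G/U), site 21 (G/C).
There are 4 differences over 43 sites, so p = 4/43 = 0.093.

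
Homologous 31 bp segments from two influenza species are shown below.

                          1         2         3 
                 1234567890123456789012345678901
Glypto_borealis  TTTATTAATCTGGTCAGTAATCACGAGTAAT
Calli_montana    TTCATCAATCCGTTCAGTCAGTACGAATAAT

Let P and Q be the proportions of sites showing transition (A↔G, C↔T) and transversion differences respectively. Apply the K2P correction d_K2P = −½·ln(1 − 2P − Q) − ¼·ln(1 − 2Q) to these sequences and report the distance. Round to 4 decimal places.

Differing sites — 3:T/C (Ti); 6:T/C (Ti); 11:T/C (Ti); 13:G/T (Tv); 19:A/C (Tv); 21:T/G (Tv); 22:C/T (Ti); 27:G/A (Ti).
Of the 8 differences, 5 transitions and 3 transversions over 31 sites: P = 5/31 = 0.161290, Q = 3/31 = 0.096774.
d = −0.5·ln(0.580646) − 0.25·ln(0.806452) = −0.5·(-0.543614) − 0.25·(-0.215111) = 0.3256.

0.3256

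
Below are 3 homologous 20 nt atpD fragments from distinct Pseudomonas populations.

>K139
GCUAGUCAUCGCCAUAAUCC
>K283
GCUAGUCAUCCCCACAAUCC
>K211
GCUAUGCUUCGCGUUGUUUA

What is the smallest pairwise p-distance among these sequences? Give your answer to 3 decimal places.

Pairwise Hamming distances:
  K139 vs K283: 2
  K139 vs K211: 9
  K283 vs K211: 11
The smallest is 2 mismatches, between K139 and K283; p = 2/20 = 0.100.

0.100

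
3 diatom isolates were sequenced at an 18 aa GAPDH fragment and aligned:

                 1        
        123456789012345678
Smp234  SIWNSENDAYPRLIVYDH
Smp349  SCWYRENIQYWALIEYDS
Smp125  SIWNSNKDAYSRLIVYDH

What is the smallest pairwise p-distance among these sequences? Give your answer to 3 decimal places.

0.167

Pairwise Hamming distances:
  Smp234 vs Smp349: 9
  Smp234 vs Smp125: 3
  Smp349 vs Smp125: 11
The smallest is 3 mismatches, between Smp234 and Smp125; p = 3/18 = 0.167.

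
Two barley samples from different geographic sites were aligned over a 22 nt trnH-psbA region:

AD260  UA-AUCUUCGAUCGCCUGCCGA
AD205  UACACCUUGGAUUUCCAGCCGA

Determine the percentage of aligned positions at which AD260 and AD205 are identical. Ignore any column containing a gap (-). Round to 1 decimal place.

76.2%

Excluding the 1 gap column leaves 21 comparable sites.
The sequences differ at positions 5 (U/C), 9 (C/G), 13 (C/U), 14 (G/U), 17 (U/A).
16 of the 21 comparable sites match, so the percent identity is 16/21 × 100 = 76.2%.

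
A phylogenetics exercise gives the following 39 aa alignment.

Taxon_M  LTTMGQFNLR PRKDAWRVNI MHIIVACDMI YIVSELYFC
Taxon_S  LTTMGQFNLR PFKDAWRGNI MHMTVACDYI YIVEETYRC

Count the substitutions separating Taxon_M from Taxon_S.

Differing sites — 12:R/F; 18:V/G; 23:I/M; 24:I/T; 29:M/Y; 34:S/E; 36:L/T; 38:F/R.
That gives 8 mismatches out of 39 aligned sites, so the Hamming distance is 8.

8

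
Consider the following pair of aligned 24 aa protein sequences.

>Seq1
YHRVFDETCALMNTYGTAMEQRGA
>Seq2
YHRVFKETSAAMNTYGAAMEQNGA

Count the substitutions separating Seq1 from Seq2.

5

Differing sites — 6:D/K; 9:C/S; 11:L/A; 17:T/A; 22:R/N.
That gives 5 mismatches out of 24 aligned sites, so the Hamming distance is 5.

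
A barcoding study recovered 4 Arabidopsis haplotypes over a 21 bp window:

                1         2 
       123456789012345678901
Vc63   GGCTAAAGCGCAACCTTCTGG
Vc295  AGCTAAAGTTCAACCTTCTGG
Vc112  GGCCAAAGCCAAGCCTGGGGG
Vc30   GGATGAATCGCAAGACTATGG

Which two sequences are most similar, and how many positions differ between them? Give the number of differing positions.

Pairwise Hamming distances:
  Vc63 vs Vc295: 3
  Vc63 vs Vc112: 7
  Vc63 vs Vc30: 7
  Vc295 vs Vc112: 9
  Vc295 vs Vc30: 10
  Vc112 vs Vc30: 13
The smallest is 3, between Vc63 and Vc295.

3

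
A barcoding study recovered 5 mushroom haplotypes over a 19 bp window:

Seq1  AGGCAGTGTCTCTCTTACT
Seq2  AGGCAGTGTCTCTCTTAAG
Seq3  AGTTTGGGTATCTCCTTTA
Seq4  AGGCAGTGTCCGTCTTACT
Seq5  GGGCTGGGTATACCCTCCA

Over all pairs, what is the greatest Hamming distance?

11

Pairwise Hamming distances:
  Seq1 vs Seq2: 2
  Seq1 vs Seq3: 9
  Seq1 vs Seq4: 2
  Seq1 vs Seq5: 9
  Seq2 vs Seq3: 9
  Seq2 vs Seq4: 4
  Seq2 vs Seq5: 10
  Seq3 vs Seq4: 11
  Seq3 vs Seq5: 7
  Seq4 vs Seq5: 10
The largest is 11, between Seq3 and Seq4.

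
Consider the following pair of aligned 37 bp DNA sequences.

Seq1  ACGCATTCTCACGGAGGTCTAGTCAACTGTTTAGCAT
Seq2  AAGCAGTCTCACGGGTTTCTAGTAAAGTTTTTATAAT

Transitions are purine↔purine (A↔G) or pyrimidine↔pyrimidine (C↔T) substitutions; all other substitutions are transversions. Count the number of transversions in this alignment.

Differing sites — 2:C/A (Tv); 6:T/G (Tv); 15:A/G (Ti); 16:G/T (Tv); 17:G/T (Tv); 24:C/A (Tv); 27:C/G (Tv); 29:G/T (Tv); 34:G/T (Tv); 35:C/A (Tv).
Of the 10 differences, 1 transition and 9 transversions, so the answer is 9.

9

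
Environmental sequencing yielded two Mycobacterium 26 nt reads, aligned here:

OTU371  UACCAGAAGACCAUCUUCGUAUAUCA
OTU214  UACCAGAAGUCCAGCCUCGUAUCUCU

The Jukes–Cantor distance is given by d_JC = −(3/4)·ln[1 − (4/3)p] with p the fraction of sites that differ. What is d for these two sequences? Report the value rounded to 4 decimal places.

Mismatches occur at site 10 (A↔U), site 14 (U↔G), site 16 (U↔C), site 23 (A↔C), site 26 (A↔U).
p = 5/26 = 0.192308.
d = −0.75 · ln(1 − (4/3)·0.192308) = −0.75 · ln(0.743589) = −0.75 · (-0.296267) = 0.2222.

0.2222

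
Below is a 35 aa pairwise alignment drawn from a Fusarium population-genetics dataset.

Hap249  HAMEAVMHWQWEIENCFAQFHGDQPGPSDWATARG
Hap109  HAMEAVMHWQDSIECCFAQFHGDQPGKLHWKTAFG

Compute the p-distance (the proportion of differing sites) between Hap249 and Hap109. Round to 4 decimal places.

0.2286

Differing sites — 11:W/D; 12:E/S; 15:N/C; 27:P/K; 28:S/L; 29:D/H; 31:A/K; 34:R/F.
There are 8 differences over 35 sites, so p = 8/35 = 0.2286.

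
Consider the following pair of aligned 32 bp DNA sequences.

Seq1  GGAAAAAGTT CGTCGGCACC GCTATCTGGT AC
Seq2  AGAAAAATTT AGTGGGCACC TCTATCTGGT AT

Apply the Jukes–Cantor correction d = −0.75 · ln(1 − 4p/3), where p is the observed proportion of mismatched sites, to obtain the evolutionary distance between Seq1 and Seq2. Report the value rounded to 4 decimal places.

0.2158

Differing sites — 1:G/A; 8:G/T; 11:C/A; 14:C/G; 21:G/T; 32:C/T.
p = 6/32 = 0.187500.
d = −0.75 · ln(1 − (4/3)·0.187500) = −0.75 · ln(0.750000) = −0.75 · (-0.287682) = 0.2158.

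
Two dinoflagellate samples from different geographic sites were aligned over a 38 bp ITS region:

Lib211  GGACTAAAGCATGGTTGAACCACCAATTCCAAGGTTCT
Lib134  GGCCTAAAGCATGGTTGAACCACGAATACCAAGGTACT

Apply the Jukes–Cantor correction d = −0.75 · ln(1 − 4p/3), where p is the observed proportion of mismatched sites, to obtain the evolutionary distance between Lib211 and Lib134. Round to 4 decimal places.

0.1134

Differing sites — 3:A/C; 24:C/G; 28:T/A; 36:T/A.
p = 4/38 = 0.105263.
d = −0.75 · ln(1 − (4/3)·0.105263) = −0.75 · ln(0.859649) = −0.75 · (-0.151231) = 0.1134.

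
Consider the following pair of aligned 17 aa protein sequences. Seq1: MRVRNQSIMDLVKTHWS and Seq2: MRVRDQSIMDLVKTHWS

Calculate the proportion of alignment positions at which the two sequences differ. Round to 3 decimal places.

The sequences differ at position 5 (N/D).
There are 1 differences over 17 sites, so p = 1/17 = 0.059.

0.059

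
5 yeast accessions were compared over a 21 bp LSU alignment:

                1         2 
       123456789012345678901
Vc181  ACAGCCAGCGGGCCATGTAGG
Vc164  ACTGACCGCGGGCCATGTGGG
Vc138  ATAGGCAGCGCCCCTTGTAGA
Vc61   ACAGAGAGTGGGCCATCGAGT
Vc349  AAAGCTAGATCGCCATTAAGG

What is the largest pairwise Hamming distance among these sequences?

Pairwise Hamming distances:
  Vc181 vs Vc164: 4
  Vc181 vs Vc138: 6
  Vc181 vs Vc61: 6
  Vc181 vs Vc349: 7
  Vc164 vs Vc138: 9
  Vc164 vs Vc61: 8
  Vc164 vs Vc349: 11
  Vc138 vs Vc61: 10
  Vc138 vs Vc349: 10
  Vc61 vs Vc349: 9
The largest is 11, between Vc164 and Vc349.

11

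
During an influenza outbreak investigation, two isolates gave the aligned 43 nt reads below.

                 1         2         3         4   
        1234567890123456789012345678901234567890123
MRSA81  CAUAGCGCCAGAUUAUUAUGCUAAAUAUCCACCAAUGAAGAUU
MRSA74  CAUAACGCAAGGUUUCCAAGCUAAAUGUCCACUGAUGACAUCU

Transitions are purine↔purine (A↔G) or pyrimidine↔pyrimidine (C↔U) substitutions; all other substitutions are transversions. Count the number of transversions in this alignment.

Mismatches occur at site 5 (G↔A, transition), site 9 (C↔A, transversion), site 12 (A↔G, transition), site 15 (A↔U, transversion), site 16 (U↔C, transition), site 17 (U↔C, transition), site 19 (U↔A, transversion), site 27 (A↔G, transition), site 33 (C↔U, transition), site 34 (A↔G, transition), site 39 (A↔C, transversion), site 40 (G↔A, transition), site 41 (A↔U, transversion), site 42 (U↔C, transition).
Of the 14 differences, 9 transitions and 5 transversions, so the answer is 5.

5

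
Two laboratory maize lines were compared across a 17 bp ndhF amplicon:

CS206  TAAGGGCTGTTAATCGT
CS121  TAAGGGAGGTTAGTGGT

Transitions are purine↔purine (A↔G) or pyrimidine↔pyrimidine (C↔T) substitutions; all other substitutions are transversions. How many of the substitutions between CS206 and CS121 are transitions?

1

Mismatches occur at site 7 (C→A, transversion), site 8 (T→G, transversion), site 13 (A→G, transition), site 15 (C→G, transversion).
Of the 4 differences, 1 transition and 3 transversions, so the answer is 1.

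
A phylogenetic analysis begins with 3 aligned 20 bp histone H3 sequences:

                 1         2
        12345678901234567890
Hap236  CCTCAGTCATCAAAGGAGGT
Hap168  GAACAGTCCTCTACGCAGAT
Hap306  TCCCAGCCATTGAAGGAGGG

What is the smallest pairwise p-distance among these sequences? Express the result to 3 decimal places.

0.300

Pairwise Hamming distances:
  Hap236 vs Hap168: 8
  Hap236 vs Hap306: 6
  Hap168 vs Hap306: 11
The smallest is 6 mismatches, between Hap236 and Hap306; p = 6/20 = 0.300.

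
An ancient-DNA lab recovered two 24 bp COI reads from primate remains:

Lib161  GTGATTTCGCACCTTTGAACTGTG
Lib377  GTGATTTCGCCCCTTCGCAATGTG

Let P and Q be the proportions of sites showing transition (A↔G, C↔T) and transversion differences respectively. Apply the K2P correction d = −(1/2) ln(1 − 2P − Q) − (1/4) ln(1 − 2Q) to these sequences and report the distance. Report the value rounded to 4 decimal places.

Mismatches occur at site 11 (A↔C, transversion), site 16 (T↔C, transition), site 18 (A↔C, transversion), site 20 (C↔A, transversion).
Of the 4 differences, 1 transition and 3 transversions over 24 sites: P = 1/24 = 0.041667, Q = 3/24 = 0.125000.
d = −0.5·ln(0.791666) − 0.25·ln(0.750000) = −0.5·(-0.233616) − 0.25·(-0.287682) = 0.1887.

0.1887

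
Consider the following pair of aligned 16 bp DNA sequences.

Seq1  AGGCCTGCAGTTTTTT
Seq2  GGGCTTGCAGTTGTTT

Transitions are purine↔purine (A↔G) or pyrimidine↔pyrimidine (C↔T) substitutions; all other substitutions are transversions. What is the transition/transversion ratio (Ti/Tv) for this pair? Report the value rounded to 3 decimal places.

2.000

Mismatches occur at site 1 (A↔G, transition), site 5 (C↔T, transition), site 13 (T↔G, transversion).
Of the 3 differences, 2 transitions and 1 transversion, so Ti/Tv = 2/1 = 2.000.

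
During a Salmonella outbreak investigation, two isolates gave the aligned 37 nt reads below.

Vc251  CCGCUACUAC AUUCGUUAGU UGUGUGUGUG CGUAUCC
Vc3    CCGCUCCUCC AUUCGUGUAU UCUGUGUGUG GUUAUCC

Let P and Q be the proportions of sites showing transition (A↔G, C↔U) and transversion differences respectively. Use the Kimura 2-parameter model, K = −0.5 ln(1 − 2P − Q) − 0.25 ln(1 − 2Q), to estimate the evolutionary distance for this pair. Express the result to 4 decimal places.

0.2582

Differing sites — 6:A/C (Tv); 9:A/C (Tv); 17:U/G (Tv); 18:A/U (Tv); 19:G/A (Ti); 22:G/C (Tv); 31:C/G (Tv); 32:G/U (Tv).
Of the 8 differences, 1 transition and 7 transversions over 37 sites: P = 1/37 = 0.027027, Q = 7/37 = 0.189189.
d = −0.5·ln(0.756757) − 0.25·ln(0.621622) = −0.5·(-0.278713) − 0.25·(-0.475423) = 0.2582.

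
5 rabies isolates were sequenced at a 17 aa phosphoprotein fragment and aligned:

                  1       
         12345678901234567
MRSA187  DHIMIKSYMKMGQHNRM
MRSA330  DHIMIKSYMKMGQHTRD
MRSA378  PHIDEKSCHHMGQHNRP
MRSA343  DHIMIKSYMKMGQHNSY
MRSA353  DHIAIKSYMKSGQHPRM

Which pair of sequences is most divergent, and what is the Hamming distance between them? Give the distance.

9

Pairwise Hamming distances:
  MRSA187 vs MRSA330: 2
  MRSA187 vs MRSA378: 7
  MRSA187 vs MRSA343: 2
  MRSA187 vs MRSA353: 3
  MRSA330 vs MRSA378: 8
  MRSA330 vs MRSA343: 3
  MRSA330 vs MRSA353: 4
  MRSA378 vs MRSA343: 8
  MRSA378 vs MRSA353: 9
  MRSA343 vs MRSA353: 5
The largest is 9, between MRSA378 and MRSA353.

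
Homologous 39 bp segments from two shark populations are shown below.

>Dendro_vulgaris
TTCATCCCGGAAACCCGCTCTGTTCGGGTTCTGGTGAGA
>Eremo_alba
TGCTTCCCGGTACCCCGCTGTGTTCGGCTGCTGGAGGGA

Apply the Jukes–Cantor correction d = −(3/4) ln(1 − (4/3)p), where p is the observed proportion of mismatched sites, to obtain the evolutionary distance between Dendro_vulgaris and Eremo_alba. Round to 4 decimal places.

Differing sites — 2:T/G; 4:A/T; 11:A/T; 13:A/C; 20:C/G; 28:G/C; 30:T/G; 35:T/A; 37:A/G.
p = 9/39 = 0.230769.
d = −0.75 · ln(1 − (4/3)·0.230769) = −0.75 · ln(0.692308) = −0.75 · (-0.367724) = 0.2758.

0.2758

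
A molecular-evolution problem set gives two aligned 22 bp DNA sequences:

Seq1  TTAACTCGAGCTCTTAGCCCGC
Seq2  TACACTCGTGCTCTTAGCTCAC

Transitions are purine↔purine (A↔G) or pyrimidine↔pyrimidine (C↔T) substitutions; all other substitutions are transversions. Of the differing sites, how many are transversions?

Differing sites — 2:T/A (Tv); 3:A/C (Tv); 9:A/T (Tv); 19:C/T (Ti); 21:G/A (Ti).
Of the 5 differences, 2 transitions and 3 transversions, so the answer is 3.

3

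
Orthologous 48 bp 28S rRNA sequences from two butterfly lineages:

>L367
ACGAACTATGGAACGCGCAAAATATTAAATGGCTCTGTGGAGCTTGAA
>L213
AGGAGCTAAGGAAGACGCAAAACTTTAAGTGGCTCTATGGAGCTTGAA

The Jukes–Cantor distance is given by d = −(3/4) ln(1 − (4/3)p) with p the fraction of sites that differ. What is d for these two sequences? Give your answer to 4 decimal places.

The sequences differ at positions 2 (C/G), 5 (A/G), 9 (T/A), 14 (C/G), 15 (G/A), 23 (T/C), 24 (A/T), 29 (A/G), 37 (G/A).
p = 9/48 = 0.187500.
d = −0.75 · ln(1 − (4/3)·0.187500) = −0.75 · ln(0.750000) = −0.75 · (-0.287682) = 0.2158.

0.2158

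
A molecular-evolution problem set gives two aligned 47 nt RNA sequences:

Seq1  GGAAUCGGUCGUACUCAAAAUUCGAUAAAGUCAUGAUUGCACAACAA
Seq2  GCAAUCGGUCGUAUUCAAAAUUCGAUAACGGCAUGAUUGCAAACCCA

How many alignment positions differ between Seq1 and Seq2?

7

The sequences differ at positions 2 (G/C), 14 (C/U), 29 (A/C), 31 (U/G), 42 (C/A), 44 (A/C), 46 (A/C).
That gives 7 mismatches out of 47 aligned sites, so the Hamming distance is 7.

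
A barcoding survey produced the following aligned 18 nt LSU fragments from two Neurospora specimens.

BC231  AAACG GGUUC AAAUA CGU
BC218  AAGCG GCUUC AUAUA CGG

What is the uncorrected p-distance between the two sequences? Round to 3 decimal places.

The sequences differ at positions 3 (A/G), 7 (G/C), 12 (A/U), 18 (U/G).
There are 4 differences over 18 sites, so p = 4/18 = 0.222.

0.222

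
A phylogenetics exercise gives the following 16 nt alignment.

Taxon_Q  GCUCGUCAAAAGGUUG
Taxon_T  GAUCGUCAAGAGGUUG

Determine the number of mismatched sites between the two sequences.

2

The sequences differ at positions 2 (C/A), 10 (A/G).
That gives 2 mismatches out of 16 aligned sites, so the Hamming distance is 2.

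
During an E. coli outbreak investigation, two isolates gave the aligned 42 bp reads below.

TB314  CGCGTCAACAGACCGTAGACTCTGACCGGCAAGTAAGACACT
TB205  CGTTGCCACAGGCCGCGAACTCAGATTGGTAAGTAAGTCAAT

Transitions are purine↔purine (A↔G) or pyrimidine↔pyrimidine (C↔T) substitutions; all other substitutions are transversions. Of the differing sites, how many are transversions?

6

The sequences differ at positions 3 (C/T, transition), 4 (G/T, transversion), 5 (T/G, transversion), 7 (A/C, transversion), 12 (A/G, transition), 16 (T/C, transition), 17 (A/G, transition), 18 (G/A, transition), 23 (T/A, transversion), 26 (C/T, transition), 27 (C/T, transition), 30 (C/T, transition), 38 (A/T, transversion), 41 (C/A, transversion).
Of the 14 differences, 8 transitions and 6 transversions, so the answer is 6.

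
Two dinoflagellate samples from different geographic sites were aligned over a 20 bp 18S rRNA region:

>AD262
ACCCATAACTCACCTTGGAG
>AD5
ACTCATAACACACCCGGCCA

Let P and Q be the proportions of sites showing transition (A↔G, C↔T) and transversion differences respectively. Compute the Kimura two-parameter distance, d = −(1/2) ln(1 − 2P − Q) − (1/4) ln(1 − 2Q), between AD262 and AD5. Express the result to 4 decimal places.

0.4743

Differing sites — 3:C/T (Ti); 10:T/A (Tv); 15:T/C (Ti); 16:T/G (Tv); 18:G/C (Tv); 19:A/C (Tv); 20:G/A (Ti).
Of the 7 differences, 3 transitions and 4 transversions over 20 sites: P = 3/20 = 0.150000, Q = 4/20 = 0.200000.
d = −0.5·ln(0.500000) − 0.25·ln(0.600000) = −0.5·(-0.693147) − 0.25·(-0.510826) = 0.4743.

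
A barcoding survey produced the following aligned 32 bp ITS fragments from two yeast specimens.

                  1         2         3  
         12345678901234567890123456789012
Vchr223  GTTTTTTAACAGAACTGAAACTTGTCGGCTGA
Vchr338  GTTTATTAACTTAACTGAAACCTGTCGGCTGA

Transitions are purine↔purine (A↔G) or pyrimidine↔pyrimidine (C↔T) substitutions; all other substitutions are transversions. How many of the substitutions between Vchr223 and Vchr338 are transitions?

1

Differing sites — 5:T/A (Tv); 11:A/T (Tv); 12:G/T (Tv); 22:T/C (Ti).
Of the 4 differences, 1 transition and 3 transversions, so the answer is 1.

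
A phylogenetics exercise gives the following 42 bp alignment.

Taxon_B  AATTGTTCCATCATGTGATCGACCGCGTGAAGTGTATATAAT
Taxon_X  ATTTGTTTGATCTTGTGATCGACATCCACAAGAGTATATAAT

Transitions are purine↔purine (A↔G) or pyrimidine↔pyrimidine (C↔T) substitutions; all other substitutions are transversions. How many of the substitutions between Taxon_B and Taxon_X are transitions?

Mismatches occur at site 2 (A↔T, transversion), site 8 (C↔T, transition), site 9 (C↔G, transversion), site 13 (A↔T, transversion), site 24 (C↔A, transversion), site 25 (G↔T, transversion), site 27 (G↔C, transversion), site 28 (T↔A, transversion), site 29 (G↔C, transversion), site 33 (T↔A, transversion).
Of the 10 differences, 1 transition and 9 transversions, so the answer is 1.

1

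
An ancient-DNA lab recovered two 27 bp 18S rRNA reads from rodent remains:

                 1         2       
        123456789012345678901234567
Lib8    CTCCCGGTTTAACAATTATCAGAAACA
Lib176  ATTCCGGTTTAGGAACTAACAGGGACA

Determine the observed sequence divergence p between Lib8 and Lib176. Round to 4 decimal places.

0.2963

The sequences differ at positions 1 (C/A), 3 (C/T), 12 (A/G), 13 (C/G), 16 (T/C), 19 (T/A), 23 (A/G), 24 (A/G).
There are 8 differences over 27 sites, so p = 8/27 = 0.2963.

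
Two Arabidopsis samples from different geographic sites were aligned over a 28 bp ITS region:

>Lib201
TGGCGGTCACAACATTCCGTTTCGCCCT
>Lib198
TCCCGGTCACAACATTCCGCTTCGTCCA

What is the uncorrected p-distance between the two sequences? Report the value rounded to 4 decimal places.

The sequences differ at positions 2 (G/C), 3 (G/C), 20 (T/C), 25 (C/T), 28 (T/A).
There are 5 differences over 28 sites, so p = 5/28 = 0.1786.

0.1786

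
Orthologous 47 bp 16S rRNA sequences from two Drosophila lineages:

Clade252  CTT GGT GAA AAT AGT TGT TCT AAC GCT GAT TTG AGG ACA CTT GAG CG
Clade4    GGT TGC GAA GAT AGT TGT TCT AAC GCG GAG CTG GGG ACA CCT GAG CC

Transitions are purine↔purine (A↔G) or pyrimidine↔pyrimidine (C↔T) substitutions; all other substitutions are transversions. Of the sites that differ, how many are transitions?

The sequences differ at positions 1 (C/G, transversion), 2 (T/G, transversion), 4 (G/T, transversion), 6 (T/C, transition), 10 (A/G, transition), 27 (T/G, transversion), 30 (T/G, transversion), 31 (T/C, transition), 34 (A/G, transition), 41 (T/C, transition), 47 (G/C, transversion).
Of the 11 differences, 5 transitions and 6 transversions, so the answer is 5.

5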